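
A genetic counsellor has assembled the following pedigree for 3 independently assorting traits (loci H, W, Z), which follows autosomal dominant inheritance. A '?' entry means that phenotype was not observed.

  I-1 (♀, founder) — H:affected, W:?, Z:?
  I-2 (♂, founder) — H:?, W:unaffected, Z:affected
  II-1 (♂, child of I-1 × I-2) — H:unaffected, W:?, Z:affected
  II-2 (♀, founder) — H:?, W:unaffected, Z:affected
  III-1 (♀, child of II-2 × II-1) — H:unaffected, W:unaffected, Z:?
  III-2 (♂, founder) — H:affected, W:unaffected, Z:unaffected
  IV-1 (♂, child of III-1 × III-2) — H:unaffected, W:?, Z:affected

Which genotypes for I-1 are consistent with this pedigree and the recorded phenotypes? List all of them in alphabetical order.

I-1 ∈ {Hh WW ZZ, Hh WW Zz, Hh WW zz, Hh Ww ZZ, Hh Ww Zz, Hh Ww zz, Hh ww ZZ, Hh ww Zz, Hh ww zz}

H/I-1 aff ·: Hh
H/I-2 ? ·: hh|Hh
H/II-1 un I-1×I-2: hh
H/II-2 ? ·: hh|Hh
H/III-1 un II-2×II-1: hh
H/III-2 aff ·: Hh
H/IV-1 un III-1×III-2: hh
⇒ H over [I-1,I-2,II-1,II-2,III-1,III-2,IV-1]: 4 consistent
W/I-1 ? ·: ww|Ww|WW
W/I-2 un ·: ww
W/II-1 ? I-1×I-2: ww|Ww
W/II-2 un ·: ww
W/III-1 un II-2×II-1: ww
W/III-2 un ·: ww
W/IV-1 ? III-1×III-2: ww
⇒ W over [I-1,I-2,II-1,II-2,III-1,III-2,IV-1]: 4 consistent
Z/I-1 ? ·: zz|Zz|ZZ
Z/I-2 aff ·: Zz|ZZ
Z/II-1 aff I-1×I-2: Zz|ZZ
Z/II-2 aff ·: Zz|ZZ
Z/III-1 ? II-2×II-1: Zz|ZZ
Z/III-2 un ·: zz
Z/IV-1 aff III-1×III-2: Zz
⇒ Z over [I-1,I-2,II-1,II-2,III-1,III-2,IV-1]: 32 consistent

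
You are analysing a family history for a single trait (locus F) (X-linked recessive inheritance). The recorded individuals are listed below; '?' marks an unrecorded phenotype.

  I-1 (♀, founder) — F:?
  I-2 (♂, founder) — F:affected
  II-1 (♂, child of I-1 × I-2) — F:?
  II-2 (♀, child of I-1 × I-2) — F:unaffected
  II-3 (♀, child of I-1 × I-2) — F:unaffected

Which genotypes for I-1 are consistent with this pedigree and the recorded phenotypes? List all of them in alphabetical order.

F/I-1 ? ·: X^FX^F|X^FX^f
F/I-2 aff ·: X^fY
F/II-1 ? I-1×I-2: X^FY|X^fY
F/II-2 un I-1×I-2: X^FX^f
F/II-3 un I-1×I-2: X^FX^f
⇒ F over [I-1,I-2,II-1,II-2,II-3]: 3 consistent

I-1 ∈ {X^FX^F, X^FX^f}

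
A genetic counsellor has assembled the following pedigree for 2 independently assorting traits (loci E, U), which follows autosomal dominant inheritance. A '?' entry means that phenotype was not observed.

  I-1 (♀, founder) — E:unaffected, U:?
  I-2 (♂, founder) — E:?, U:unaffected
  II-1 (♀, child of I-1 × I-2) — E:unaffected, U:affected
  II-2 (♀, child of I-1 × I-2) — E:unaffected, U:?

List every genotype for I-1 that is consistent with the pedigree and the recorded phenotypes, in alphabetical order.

E/I-1 un ·: ee
E/I-2 ? ·: ee|Ee
E/II-1 un I-1×I-2: ee
E/II-2 un I-1×I-2: ee
⇒ E over [I-1,I-2,II-1,II-2]: 2 consistent
U/I-1 ? ·: Uu|UU
U/I-2 un ·: uu
U/II-1 aff I-1×I-2: Uu
U/II-2 ? I-1×I-2: uu|Uu
⇒ U over [I-1,I-2,II-1,II-2]: 3 consistent

I-1 ∈ {ee UU, ee Uu}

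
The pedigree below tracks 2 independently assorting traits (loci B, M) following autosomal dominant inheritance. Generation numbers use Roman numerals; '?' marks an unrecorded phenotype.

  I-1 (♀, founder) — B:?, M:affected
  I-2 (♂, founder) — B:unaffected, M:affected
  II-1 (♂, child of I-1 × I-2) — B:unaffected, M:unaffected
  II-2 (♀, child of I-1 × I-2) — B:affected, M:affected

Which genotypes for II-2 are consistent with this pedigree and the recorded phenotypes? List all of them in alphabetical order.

II-2 ∈ {Bb MM, Bb Mm}

B/I-1 ? ·: Bb
B/I-2 un ·: bb
B/II-1 un I-1×I-2: bb
B/II-2 aff I-1×I-2: Bb
⇒ B over [I-1,I-2,II-1,II-2]: 1 consistent
M/I-1 aff ·: Mm
M/I-2 aff ·: Mm
M/II-1 un I-1×I-2: mm
M/II-2 aff I-1×I-2: Mm|MM
⇒ M over [I-1,I-2,II-1,II-2]: 2 consistent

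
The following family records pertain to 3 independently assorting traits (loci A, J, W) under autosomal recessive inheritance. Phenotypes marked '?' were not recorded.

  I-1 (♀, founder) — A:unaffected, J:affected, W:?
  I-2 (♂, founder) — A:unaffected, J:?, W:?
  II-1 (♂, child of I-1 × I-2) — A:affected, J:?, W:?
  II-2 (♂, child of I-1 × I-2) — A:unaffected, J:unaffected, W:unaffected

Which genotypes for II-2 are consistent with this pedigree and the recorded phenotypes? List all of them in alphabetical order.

II-2 ∈ {AA Jj WW, AA Jj Ww, Aa Jj WW, Aa Jj Ww}

A/I-1 un ·: Aa
A/I-2 un ·: Aa
A/II-1 aff I-1×I-2: aa
A/II-2 un I-1×I-2: AA|Aa
⇒ A over [I-1,I-2,II-1,II-2]: 2 consistent
J/I-1 aff ·: jj
J/I-2 ? ·: JJ|Jj
J/II-1 ? I-1×I-2: Jj|jj
J/II-2 un I-1×I-2: Jj
⇒ J over [I-1,I-2,II-1,II-2]: 3 consistent
W/I-1 ? ·: WW|Ww|ww
W/I-2 ? ·: WW|Ww|ww
W/II-1 ? I-1×I-2: WW|Ww|ww
W/II-2 un I-1×I-2: WW|Ww
⇒ W over [I-1,I-2,II-1,II-2]: 21 consistent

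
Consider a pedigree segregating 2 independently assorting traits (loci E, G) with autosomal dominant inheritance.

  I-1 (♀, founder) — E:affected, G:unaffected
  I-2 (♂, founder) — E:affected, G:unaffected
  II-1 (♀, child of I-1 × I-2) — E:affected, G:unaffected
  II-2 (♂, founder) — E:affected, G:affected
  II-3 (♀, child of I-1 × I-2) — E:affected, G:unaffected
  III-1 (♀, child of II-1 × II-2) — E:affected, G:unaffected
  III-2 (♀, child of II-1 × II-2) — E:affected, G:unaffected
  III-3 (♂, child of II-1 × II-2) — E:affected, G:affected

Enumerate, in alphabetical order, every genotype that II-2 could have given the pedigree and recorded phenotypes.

II-2 ∈ {EE Gg, Ee Gg}

E/I-1 aff ·: Ee|EE
E/I-2 aff ·: Ee|EE
E/II-1 aff I-1×I-2: Ee|EE
E/II-2 aff ·: Ee|EE
E/II-3 aff I-1×I-2: Ee|EE
E/III-1 aff II-1×II-2: Ee|EE
E/III-2 aff II-1×II-2: Ee|EE
E/III-3 aff II-1×II-2: Ee|EE
⇒ E over [I-1,I-2,II-1,II-2,II-3,III-1,III-2,III-3]: 159 consistent
G/I-1 un ·: gg
G/I-2 un ·: gg
G/II-1 un I-1×I-2: gg
G/II-2 aff ·: Gg
G/II-3 un I-1×I-2: gg
G/III-1 un II-1×II-2: gg
G/III-2 un II-1×II-2: gg
G/III-3 aff II-1×II-2: Gg
⇒ G over [I-1,I-2,II-1,II-2,II-3,III-1,III-2,III-3]: 1 consistent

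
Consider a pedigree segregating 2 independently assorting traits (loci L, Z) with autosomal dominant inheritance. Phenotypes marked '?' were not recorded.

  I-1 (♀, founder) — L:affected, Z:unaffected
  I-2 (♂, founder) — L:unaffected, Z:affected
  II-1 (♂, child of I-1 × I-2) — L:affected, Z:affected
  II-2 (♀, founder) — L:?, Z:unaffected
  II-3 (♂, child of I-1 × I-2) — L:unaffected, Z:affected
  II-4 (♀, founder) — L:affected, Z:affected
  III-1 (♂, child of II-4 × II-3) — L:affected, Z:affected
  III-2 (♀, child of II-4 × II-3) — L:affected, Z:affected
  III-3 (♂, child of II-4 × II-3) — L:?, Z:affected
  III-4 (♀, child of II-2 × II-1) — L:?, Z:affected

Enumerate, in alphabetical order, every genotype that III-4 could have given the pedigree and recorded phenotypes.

L/I-1 aff ·: Ll
L/I-2 un ·: ll
L/II-1 aff I-1×I-2: Ll
L/II-2 ? ·: ll|Ll|LL
L/II-3 un I-1×I-2: ll
L/II-4 aff ·: Ll|LL
L/III-1 aff II-4×II-3: Ll
L/III-2 aff II-4×II-3: Ll
L/III-3 ? II-4×II-3: ll|Ll
L/III-4 ? II-2×II-1: ll|Ll|LL
⇒ L over [I-1,I-2,II-1,II-2,II-3,II-4,III-1,III-2,III-3,III-4]: 21 consistent
Z/I-1 un ·: zz
Z/I-2 aff ·: Zz|ZZ
Z/II-1 aff I-1×I-2: Zz
Z/II-2 un ·: zz
Z/II-3 aff I-1×I-2: Zz
Z/II-4 aff ·: Zz|ZZ
Z/III-1 aff II-4×II-3: Zz|ZZ
Z/III-2 aff II-4×II-3: Zz|ZZ
Z/III-3 aff II-4×II-3: Zz|ZZ
Z/III-4 aff II-2×II-1: Zz
⇒ Z over [I-1,I-2,II-1,II-2,II-3,II-4,III-1,III-2,III-3,III-4]: 32 consistent

III-4 ∈ {LL Zz, Ll Zz, ll Zz}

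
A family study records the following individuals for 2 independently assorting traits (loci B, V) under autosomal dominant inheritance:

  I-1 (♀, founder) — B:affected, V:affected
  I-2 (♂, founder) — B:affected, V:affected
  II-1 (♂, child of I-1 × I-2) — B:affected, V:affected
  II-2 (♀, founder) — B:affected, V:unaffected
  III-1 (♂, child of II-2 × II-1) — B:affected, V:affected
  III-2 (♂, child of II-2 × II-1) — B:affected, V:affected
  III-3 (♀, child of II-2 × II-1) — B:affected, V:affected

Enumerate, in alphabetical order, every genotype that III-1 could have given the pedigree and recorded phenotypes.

B/I-1 aff ·: Bb|BB
B/I-2 aff ·: Bb|BB
B/II-1 aff I-1×I-2: Bb|BB
B/II-2 aff ·: Bb|BB
B/III-1 aff II-2×II-1: Bb|BB
B/III-2 aff II-2×II-1: Bb|BB
B/III-3 aff II-2×II-1: Bb|BB
⇒ B over [I-1,I-2,II-1,II-2,III-1,III-2,III-3]: 84 consistent
V/I-1 aff ·: Vv|VV
V/I-2 aff ·: Vv|VV
V/II-1 aff I-1×I-2: Vv|VV
V/II-2 un ·: vv
V/III-1 aff II-2×II-1: Vv
V/III-2 aff II-2×II-1: Vv
V/III-3 aff II-2×II-1: Vv
⇒ V over [I-1,I-2,II-1,II-2,III-1,III-2,III-3]: 7 consistent

III-1 ∈ {BB Vv, Bb Vv}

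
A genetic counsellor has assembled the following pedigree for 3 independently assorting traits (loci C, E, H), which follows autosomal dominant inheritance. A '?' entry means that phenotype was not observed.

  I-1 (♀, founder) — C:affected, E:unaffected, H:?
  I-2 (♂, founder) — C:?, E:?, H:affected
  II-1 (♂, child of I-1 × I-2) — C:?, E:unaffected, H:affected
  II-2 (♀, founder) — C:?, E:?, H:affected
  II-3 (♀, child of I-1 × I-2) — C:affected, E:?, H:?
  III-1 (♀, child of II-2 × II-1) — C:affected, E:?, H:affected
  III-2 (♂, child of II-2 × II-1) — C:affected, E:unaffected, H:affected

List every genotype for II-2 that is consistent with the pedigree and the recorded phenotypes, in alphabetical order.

C/I-1 aff ·: Cc|CC
C/I-2 ? ·: cc|Cc|CC
C/II-1 ? I-1×I-2: cc|Cc|CC
C/II-2 ? ·: cc|Cc|CC
C/II-3 aff I-1×I-2: Cc|CC
C/III-1 aff II-2×II-1: Cc|CC
C/III-2 aff II-2×II-1: Cc|CC
⇒ C over [I-1,I-2,II-1,II-2,II-3,III-1,III-2]: 120 consistent
E/I-1 un ·: ee
E/I-2 ? ·: ee|Ee
E/II-1 un I-1×I-2: ee
E/II-2 ? ·: ee|Ee
E/II-3 ? I-1×I-2: ee|Ee
E/III-1 ? II-2×II-1: ee|Ee
E/III-2 un II-2×II-1: ee
⇒ E over [I-1,I-2,II-1,II-2,II-3,III-1,III-2]: 9 consistent
H/I-1 ? ·: hh|Hh|HH
H/I-2 aff ·: Hh|HH
H/II-1 aff I-1×I-2: Hh|HH
H/II-2 aff ·: Hh|HH
H/II-3 ? I-1×I-2: hh|Hh|HH
H/III-1 aff II-2×II-1: Hh|HH
H/III-2 aff II-2×II-1: Hh|HH
⇒ H over [I-1,I-2,II-1,II-2,II-3,III-1,III-2]: 120 consistent

II-2 ∈ {CC Ee HH, CC Ee Hh, CC ee HH, CC ee Hh, Cc Ee HH, Cc Ee Hh, Cc ee HH, Cc ee Hh, cc Ee HH, cc Ee Hh, cc ee HH, cc ee Hh}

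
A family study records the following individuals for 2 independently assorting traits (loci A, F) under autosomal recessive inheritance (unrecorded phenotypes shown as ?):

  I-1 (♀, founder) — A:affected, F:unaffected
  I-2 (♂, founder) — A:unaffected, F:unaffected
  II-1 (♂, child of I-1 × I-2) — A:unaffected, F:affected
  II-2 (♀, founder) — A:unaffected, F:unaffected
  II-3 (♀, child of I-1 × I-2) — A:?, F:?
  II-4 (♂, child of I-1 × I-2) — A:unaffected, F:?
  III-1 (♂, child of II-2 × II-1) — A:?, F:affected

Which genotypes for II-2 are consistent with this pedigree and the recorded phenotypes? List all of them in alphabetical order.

A/I-1 aff ·: aa
A/I-2 un ·: AA|Aa
A/II-1 un I-1×I-2: Aa
A/II-2 un ·: AA|Aa
A/II-3 ? I-1×I-2: Aa|aa
A/II-4 un I-1×I-2: Aa
A/III-1 ? II-2×II-1: AA|Aa|aa
⇒ A over [I-1,I-2,II-1,II-2,II-3,II-4,III-1]: 15 consistent
F/I-1 un ·: Ff
F/I-2 un ·: Ff
F/II-1 aff I-1×I-2: ff
F/II-2 un ·: Ff
F/II-3 ? I-1×I-2: FF|Ff|ff
F/II-4 ? I-1×I-2: FF|Ff|ff
F/III-1 aff II-2×II-1: ff
⇒ F over [I-1,I-2,II-1,II-2,II-3,II-4,III-1]: 9 consistent

II-2 ∈ {AA Ff, Aa Ff}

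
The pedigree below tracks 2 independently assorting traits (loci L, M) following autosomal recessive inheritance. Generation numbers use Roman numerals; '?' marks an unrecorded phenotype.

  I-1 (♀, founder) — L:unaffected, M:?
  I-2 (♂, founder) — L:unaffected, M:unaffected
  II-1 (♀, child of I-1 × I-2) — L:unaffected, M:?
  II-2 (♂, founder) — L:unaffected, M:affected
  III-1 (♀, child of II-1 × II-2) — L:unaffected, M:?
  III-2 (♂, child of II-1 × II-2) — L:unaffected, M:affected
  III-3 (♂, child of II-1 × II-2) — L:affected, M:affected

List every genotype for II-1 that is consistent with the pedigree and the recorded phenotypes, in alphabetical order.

II-1 ∈ {Ll Mm, Ll mm}

L/I-1 un ·: LL|Ll
L/I-2 un ·: LL|Ll
L/II-1 un I-1×I-2: Ll
L/II-2 un ·: Ll
L/III-1 un II-1×II-2: LL|Ll
L/III-2 un II-1×II-2: LL|Ll
L/III-3 aff II-1×II-2: ll
⇒ L over [I-1,I-2,II-1,II-2,III-1,III-2,III-3]: 12 consistent
M/I-1 ? ·: MM|Mm|mm
M/I-2 un ·: MM|Mm
M/II-1 ? I-1×I-2: Mm|mm
M/II-2 aff ·: mm
M/III-1 ? II-1×II-2: Mm|mm
M/III-2 aff II-1×II-2: mm
M/III-3 aff II-1×II-2: mm
⇒ M over [I-1,I-2,II-1,II-2,III-1,III-2,III-3]: 12 consistent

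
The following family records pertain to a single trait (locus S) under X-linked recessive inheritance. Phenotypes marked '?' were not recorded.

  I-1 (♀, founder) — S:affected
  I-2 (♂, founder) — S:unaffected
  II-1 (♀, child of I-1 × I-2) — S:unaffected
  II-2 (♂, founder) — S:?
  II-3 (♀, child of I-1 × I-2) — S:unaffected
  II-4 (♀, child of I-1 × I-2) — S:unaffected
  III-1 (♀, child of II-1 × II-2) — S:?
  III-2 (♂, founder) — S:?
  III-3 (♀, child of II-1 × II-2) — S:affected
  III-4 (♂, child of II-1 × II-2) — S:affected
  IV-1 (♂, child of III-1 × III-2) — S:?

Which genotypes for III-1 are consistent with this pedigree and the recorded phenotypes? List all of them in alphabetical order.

III-1 ∈ {X^SX^s, X^sX^s}

S/I-1 aff ·: X^sX^s
S/I-2 un ·: X^SY
S/II-1 un I-1×I-2: X^SX^s
S/II-2 ? ·: X^sY
S/II-3 un I-1×I-2: X^SX^s
S/II-4 un I-1×I-2: X^SX^s
S/III-1 ? II-1×II-2: X^SX^s|X^sX^s
S/III-2 ? ·: X^SY|X^sY
S/III-3 aff II-1×II-2: X^sX^s
S/III-4 aff II-1×II-2: X^sY
S/IV-1 ? III-1×III-2: X^SY|X^sY
⇒ S over [I-1,I-2,II-1,II-2,II-3,II-4,III-1,III-2,III-3,III-4,IV-1]: 6 consistent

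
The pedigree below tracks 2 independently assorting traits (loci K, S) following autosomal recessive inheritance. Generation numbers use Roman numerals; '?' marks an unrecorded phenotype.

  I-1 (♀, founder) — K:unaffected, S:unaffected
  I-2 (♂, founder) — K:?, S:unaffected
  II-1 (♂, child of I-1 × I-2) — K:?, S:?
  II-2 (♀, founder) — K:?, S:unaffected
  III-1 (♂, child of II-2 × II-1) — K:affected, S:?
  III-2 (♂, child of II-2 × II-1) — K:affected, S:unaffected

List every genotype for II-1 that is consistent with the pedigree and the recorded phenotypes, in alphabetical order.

II-1 ∈ {Kk SS, Kk Ss, Kk ss, kk SS, kk Ss, kk ss}

K/I-1 un ·: KK|Kk
K/I-2 ? ·: KK|Kk|kk
K/II-1 ? I-1×I-2: Kk|kk
K/II-2 ? ·: Kk|kk
K/III-1 aff II-2×II-1: kk
K/III-2 aff II-2×II-1: kk
⇒ K over [I-1,I-2,II-1,II-2,III-1,III-2]: 14 consistent
S/I-1 un ·: SS|Ss
S/I-2 un ·: SS|Ss
S/II-1 ? I-1×I-2: SS|Ss|ss
S/II-2 un ·: SS|Ss
S/III-1 ? II-2×II-1: SS|Ss|ss
S/III-2 un II-2×II-1: SS|Ss
⇒ S over [I-1,I-2,II-1,II-2,III-1,III-2]: 53 consistent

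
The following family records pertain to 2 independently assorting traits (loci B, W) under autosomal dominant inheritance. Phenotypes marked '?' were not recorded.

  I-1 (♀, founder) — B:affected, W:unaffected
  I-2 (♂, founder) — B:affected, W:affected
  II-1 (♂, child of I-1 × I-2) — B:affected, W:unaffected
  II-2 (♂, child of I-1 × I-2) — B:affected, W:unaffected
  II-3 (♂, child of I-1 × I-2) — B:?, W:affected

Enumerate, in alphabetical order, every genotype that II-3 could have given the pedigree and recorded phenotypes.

II-3 ∈ {BB Ww, Bb Ww, bb Ww}

B/I-1 aff ·: Bb|BB
B/I-2 aff ·: Bb|BB
B/II-1 aff I-1×I-2: Bb|BB
B/II-2 aff I-1×I-2: Bb|BB
B/II-3 ? I-1×I-2: bb|Bb|BB
⇒ B over [I-1,I-2,II-1,II-2,II-3]: 29 consistent
W/I-1 un ·: ww
W/I-2 aff ·: Ww
W/II-1 un I-1×I-2: ww
W/II-2 un I-1×I-2: ww
W/II-3 aff I-1×I-2: Ww
⇒ W over [I-1,I-2,II-1,II-2,II-3]: 1 consistent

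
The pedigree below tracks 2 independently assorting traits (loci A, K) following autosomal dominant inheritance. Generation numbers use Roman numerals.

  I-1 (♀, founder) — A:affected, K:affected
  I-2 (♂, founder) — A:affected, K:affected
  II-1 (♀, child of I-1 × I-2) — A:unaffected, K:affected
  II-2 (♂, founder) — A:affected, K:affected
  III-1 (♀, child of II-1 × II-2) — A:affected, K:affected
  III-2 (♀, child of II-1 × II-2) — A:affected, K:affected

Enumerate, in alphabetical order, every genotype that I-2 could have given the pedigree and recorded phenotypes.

I-2 ∈ {Aa KK, Aa Kk}

A/I-1 aff ·: Aa
A/I-2 aff ·: Aa
A/II-1 un I-1×I-2: aa
A/II-2 aff ·: Aa|AA
A/III-1 aff II-1×II-2: Aa
A/III-2 aff II-1×II-2: Aa
⇒ A over [I-1,I-2,II-1,II-2,III-1,III-2]: 2 consistent
K/I-1 aff ·: Kk|KK
K/I-2 aff ·: Kk|KK
K/II-1 aff I-1×I-2: Kk|KK
K/II-2 aff ·: Kk|KK
K/III-1 aff II-1×II-2: Kk|KK
K/III-2 aff II-1×II-2: Kk|KK
⇒ K over [I-1,I-2,II-1,II-2,III-1,III-2]: 44 consistent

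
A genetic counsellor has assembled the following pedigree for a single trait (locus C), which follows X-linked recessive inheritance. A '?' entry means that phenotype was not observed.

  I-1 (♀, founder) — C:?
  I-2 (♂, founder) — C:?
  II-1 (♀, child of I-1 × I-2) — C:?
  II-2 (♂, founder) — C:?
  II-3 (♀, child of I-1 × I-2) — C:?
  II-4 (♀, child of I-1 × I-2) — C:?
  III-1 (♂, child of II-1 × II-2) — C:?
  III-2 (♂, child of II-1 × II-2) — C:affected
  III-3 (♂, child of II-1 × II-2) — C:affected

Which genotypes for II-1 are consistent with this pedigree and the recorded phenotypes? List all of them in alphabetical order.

II-1 ∈ {X^CX^c, X^cX^c}

C/I-1 ? ·: X^CX^C|X^CX^c|X^cX^c
C/I-2 ? ·: X^CY|X^cY
C/II-1 ? I-1×I-2: X^CX^c|X^cX^c
C/II-2 ? ·: X^CY|X^cY
C/II-3 ? I-1×I-2: X^CX^C|X^CX^c|X^cX^c
C/II-4 ? I-1×I-2: X^CX^C|X^CX^c|X^cX^c
C/III-1 ? II-1×II-2: X^CY|X^cY
C/III-2 aff II-1×II-2: X^cY
C/III-3 aff II-1×II-2: X^cY
⇒ C over [I-1,I-2,II-1,II-2,II-3,II-4,III-1,III-2,III-3]: 50 consistent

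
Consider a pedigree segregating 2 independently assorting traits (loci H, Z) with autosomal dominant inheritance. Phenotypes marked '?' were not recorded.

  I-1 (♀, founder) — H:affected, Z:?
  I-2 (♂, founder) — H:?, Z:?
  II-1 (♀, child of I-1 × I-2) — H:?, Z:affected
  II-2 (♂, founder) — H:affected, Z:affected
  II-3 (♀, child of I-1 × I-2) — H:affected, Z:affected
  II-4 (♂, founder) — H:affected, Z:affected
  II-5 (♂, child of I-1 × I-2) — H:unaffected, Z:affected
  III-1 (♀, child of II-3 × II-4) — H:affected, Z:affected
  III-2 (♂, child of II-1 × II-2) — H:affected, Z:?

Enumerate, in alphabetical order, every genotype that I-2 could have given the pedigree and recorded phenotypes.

I-2 ∈ {Hh ZZ, Hh Zz, Hh zz, hh ZZ, hh Zz, hh zz}

H/I-1 aff ·: Hh
H/I-2 ? ·: hh|Hh
H/II-1 ? I-1×I-2: hh|Hh|HH
H/II-2 aff ·: Hh|HH
H/II-3 aff I-1×I-2: Hh|HH
H/II-4 aff ·: Hh|HH
H/II-5 un I-1×I-2: hh
H/III-1 aff II-3×II-4: Hh|HH
H/III-2 aff II-1×II-2: Hh|HH
⇒ H over [I-1,I-2,II-1,II-2,II-3,II-4,II-5,III-1,III-2]: 87 consistent
Z/I-1 ? ·: zz|Zz|ZZ
Z/I-2 ? ·: zz|Zz|ZZ
Z/II-1 aff I-1×I-2: Zz|ZZ
Z/II-2 aff ·: Zz|ZZ
Z/II-3 aff I-1×I-2: Zz|ZZ
Z/II-4 aff ·: Zz|ZZ
Z/II-5 aff I-1×I-2: Zz|ZZ
Z/III-1 aff II-3×II-4: Zz|ZZ
Z/III-2 ? II-1×II-2: zz|Zz|ZZ
⇒ Z over [I-1,I-2,II-1,II-2,II-3,II-4,II-5,III-1,III-2]: 425 consistent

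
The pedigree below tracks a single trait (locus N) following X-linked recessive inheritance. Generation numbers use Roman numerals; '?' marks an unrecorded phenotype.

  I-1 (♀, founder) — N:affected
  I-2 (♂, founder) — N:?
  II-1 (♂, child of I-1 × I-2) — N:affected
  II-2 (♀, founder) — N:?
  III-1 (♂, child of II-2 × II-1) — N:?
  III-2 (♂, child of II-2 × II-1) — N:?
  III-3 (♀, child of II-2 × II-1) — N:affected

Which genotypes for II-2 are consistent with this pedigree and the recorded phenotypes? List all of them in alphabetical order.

N/I-1 aff ·: X^nX^n
N/I-2 ? ·: X^NY|X^nY
N/II-1 aff I-1×I-2: X^nY
N/II-2 ? ·: X^NX^n|X^nX^n
N/III-1 ? II-2×II-1: X^NY|X^nY
N/III-2 ? II-2×II-1: X^NY|X^nY
N/III-3 aff II-2×II-1: X^nX^n
⇒ N over [I-1,I-2,II-1,II-2,III-1,III-2,III-3]: 10 consistent

II-2 ∈ {X^NX^n, X^nX^n}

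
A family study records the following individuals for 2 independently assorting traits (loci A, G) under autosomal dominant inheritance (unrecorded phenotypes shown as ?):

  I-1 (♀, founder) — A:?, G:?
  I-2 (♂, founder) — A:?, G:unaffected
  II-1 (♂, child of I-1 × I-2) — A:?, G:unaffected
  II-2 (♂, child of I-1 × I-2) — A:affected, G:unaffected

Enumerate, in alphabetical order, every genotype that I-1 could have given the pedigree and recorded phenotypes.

A/I-1 ? ·: aa|Aa|AA
A/I-2 ? ·: aa|Aa|AA
A/II-1 ? I-1×I-2: aa|Aa|AA
A/II-2 aff I-1×I-2: Aa|AA
⇒ A over [I-1,I-2,II-1,II-2]: 21 consistent
G/I-1 ? ·: gg|Gg
G/I-2 un ·: gg
G/II-1 un I-1×I-2: gg
G/II-2 un I-1×I-2: gg
⇒ G over [I-1,I-2,II-1,II-2]: 2 consistent

I-1 ∈ {AA Gg, AA gg, Aa Gg, Aa gg, aa Gg, aa gg}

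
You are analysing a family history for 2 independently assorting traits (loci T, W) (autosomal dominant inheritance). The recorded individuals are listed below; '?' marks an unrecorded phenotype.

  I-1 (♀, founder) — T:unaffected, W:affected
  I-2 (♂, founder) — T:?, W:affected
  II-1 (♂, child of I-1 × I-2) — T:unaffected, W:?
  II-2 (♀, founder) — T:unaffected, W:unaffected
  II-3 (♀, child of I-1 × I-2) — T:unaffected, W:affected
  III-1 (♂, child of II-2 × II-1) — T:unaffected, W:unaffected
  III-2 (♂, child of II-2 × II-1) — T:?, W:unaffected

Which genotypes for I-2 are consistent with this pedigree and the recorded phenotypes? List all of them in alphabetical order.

I-2 ∈ {Tt WW, Tt Ww, tt WW, tt Ww}

T/I-1 un ·: tt
T/I-2 ? ·: tt|Tt
T/II-1 un I-1×I-2: tt
T/II-2 un ·: tt
T/II-3 un I-1×I-2: tt
T/III-1 un II-2×II-1: tt
T/III-2 ? II-2×II-1: tt
⇒ T over [I-1,I-2,II-1,II-2,II-3,III-1,III-2]: 2 consistent
W/I-1 aff ·: Ww|WW
W/I-2 aff ·: Ww|WW
W/II-1 ? I-1×I-2: ww|Ww
W/II-2 un ·: ww
W/II-3 aff I-1×I-2: Ww|WW
W/III-1 un II-2×II-1: ww
W/III-2 un II-2×II-1: ww
⇒ W over [I-1,I-2,II-1,II-2,II-3,III-1,III-2]: 8 consistent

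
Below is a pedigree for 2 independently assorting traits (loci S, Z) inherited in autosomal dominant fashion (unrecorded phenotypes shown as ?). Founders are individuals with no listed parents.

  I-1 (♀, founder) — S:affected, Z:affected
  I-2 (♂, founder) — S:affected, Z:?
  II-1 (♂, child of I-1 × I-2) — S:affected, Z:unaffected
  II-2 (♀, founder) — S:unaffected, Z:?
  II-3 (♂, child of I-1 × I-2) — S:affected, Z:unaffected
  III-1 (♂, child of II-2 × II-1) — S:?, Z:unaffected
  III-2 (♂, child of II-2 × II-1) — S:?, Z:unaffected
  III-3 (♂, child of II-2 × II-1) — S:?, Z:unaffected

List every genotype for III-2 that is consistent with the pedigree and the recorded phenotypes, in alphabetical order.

S/I-1 aff ·: Ss|SS
S/I-2 aff ·: Ss|SS
S/II-1 aff I-1×I-2: Ss|SS
S/II-2 un ·: ss
S/II-3 aff I-1×I-2: Ss|SS
S/III-1 ? II-2×II-1: ss|Ss
S/III-2 ? II-2×II-1: ss|Ss
S/III-3 ? II-2×II-1: ss|Ss
⇒ S over [I-1,I-2,II-1,II-2,II-3,III-1,III-2,III-3]: 55 consistent
Z/I-1 aff ·: Zz
Z/I-2 ? ·: zz|Zz
Z/II-1 un I-1×I-2: zz
Z/II-2 ? ·: zz|Zz
Z/II-3 un I-1×I-2: zz
Z/III-1 un II-2×II-1: zz
Z/III-2 un II-2×II-1: zz
Z/III-3 un II-2×II-1: zz
⇒ Z over [I-1,I-2,II-1,II-2,II-3,III-1,III-2,III-3]: 4 consistent

III-2 ∈ {Ss zz, ss zz}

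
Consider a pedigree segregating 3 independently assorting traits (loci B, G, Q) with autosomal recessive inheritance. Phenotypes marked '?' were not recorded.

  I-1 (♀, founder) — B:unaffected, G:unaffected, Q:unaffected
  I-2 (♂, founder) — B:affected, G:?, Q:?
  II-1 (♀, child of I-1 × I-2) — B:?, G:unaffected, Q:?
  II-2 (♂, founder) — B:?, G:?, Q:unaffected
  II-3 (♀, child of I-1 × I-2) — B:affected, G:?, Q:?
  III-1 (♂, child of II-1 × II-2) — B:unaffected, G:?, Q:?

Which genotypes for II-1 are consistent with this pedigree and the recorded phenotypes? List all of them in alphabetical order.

B/I-1 un ·: Bb
B/I-2 aff ·: bb
B/II-1 ? I-1×I-2: Bb|bb
B/II-2 ? ·: BB|Bb|bb
B/II-3 aff I-1×I-2: bb
B/III-1 un II-1×II-2: BB|Bb
⇒ B over [I-1,I-2,II-1,II-2,II-3,III-1]: 7 consistent
G/I-1 un ·: GG|Gg
G/I-2 ? ·: GG|Gg|gg
G/II-1 un I-1×I-2: GG|Gg
G/II-2 ? ·: GG|Gg|gg
G/II-3 ? I-1×I-2: GG|Gg|gg
G/III-1 ? II-1×II-2: GG|Gg|gg
⇒ G over [I-1,I-2,II-1,II-2,II-3,III-1]: 102 consistent
Q/I-1 un ·: QQ|Qq
Q/I-2 ? ·: QQ|Qq|qq
Q/II-1 ? I-1×I-2: QQ|Qq|qq
Q/II-2 un ·: QQ|Qq
Q/II-3 ? I-1×I-2: QQ|Qq|qq
Q/III-1 ? II-1×II-2: QQ|Qq|qq
⇒ Q over [I-1,I-2,II-1,II-2,II-3,III-1]: 89 consistent

II-1 ∈ {Bb GG QQ, Bb GG Qq, Bb GG qq, Bb Gg QQ, Bb Gg Qq, Bb Gg qq, bb GG QQ, bb GG Qq, bb GG qq, bb Gg QQ, bb Gg Qq, bb Gg qq}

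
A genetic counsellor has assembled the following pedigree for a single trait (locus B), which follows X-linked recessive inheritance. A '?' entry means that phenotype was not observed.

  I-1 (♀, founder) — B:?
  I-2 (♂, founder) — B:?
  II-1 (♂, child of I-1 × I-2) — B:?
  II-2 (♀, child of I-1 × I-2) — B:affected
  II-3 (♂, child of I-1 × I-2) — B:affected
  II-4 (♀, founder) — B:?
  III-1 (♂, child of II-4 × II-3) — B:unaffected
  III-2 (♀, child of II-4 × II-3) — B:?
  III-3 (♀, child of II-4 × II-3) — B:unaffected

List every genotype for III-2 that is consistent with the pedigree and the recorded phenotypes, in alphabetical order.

B/I-1 ? ·: X^BX^b|X^bX^b
B/I-2 ? ·: X^bY
B/II-1 ? I-1×I-2: X^BY|X^bY
B/II-2 aff I-1×I-2: X^bX^b
B/II-3 aff I-1×I-2: X^bY
B/II-4 ? ·: X^BX^B|X^BX^b
B/III-1 un II-4×II-3: X^BY
B/III-2 ? II-4×II-3: X^BX^b|X^bX^b
B/III-3 un II-4×II-3: X^BX^b
⇒ B over [I-1,I-2,II-1,II-2,II-3,II-4,III-1,III-2,III-3]: 9 consistent

III-2 ∈ {X^BX^b, X^bX^b}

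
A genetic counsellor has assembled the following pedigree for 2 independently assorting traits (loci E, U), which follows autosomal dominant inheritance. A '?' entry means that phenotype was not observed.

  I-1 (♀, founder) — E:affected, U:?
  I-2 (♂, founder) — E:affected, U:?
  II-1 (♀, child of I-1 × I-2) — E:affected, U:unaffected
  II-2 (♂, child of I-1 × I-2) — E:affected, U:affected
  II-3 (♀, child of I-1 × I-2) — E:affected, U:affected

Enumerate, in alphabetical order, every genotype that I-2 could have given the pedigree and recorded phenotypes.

E/I-1 aff ·: Ee|EE
E/I-2 aff ·: Ee|EE
E/II-1 aff I-1×I-2: Ee|EE
E/II-2 aff I-1×I-2: Ee|EE
E/II-3 aff I-1×I-2: Ee|EE
⇒ E over [I-1,I-2,II-1,II-2,II-3]: 25 consistent
U/I-1 ? ·: uu|Uu
U/I-2 ? ·: uu|Uu
U/II-1 un I-1×I-2: uu
U/II-2 aff I-1×I-2: Uu|UU
U/II-3 aff I-1×I-2: Uu|UU
⇒ U over [I-1,I-2,II-1,II-2,II-3]: 6 consistent

I-2 ∈ {EE Uu, EE uu, Ee Uu, Ee uu}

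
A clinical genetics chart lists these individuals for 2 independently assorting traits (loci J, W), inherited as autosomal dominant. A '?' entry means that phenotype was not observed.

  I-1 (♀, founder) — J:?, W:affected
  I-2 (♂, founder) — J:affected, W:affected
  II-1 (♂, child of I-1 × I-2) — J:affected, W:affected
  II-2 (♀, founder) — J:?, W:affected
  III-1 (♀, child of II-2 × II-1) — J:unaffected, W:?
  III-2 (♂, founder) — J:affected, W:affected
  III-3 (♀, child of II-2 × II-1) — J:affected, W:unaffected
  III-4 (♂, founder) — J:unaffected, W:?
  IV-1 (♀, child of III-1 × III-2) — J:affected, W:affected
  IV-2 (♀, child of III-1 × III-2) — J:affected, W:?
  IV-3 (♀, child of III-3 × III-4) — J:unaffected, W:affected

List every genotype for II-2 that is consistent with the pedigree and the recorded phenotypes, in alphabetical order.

J/I-1 ? ·: jj|Jj|JJ
J/I-2 aff ·: Jj|JJ
J/II-1 aff I-1×I-2: Jj
J/II-2 ? ·: jj|Jj
J/III-1 un II-2×II-1: jj
J/III-2 aff ·: Jj|JJ
J/III-3 aff II-2×II-1: Jj
J/III-4 un ·: jj
J/IV-1 aff III-1×III-2: Jj
J/IV-2 aff III-1×III-2: Jj
J/IV-3 un III-3×III-4: jj
⇒ J over [I-1,I-2,II-1,II-2,III-1,III-2,III-3,III-4,IV-1,IV-2,IV-3]: 20 consistent
W/I-1 aff ·: Ww|WW
W/I-2 aff ·: Ww|WW
W/II-1 aff I-1×I-2: Ww
W/II-2 aff ·: Ww
W/III-1 ? II-2×II-1: ww|Ww|WW
W/III-2 aff ·: Ww|WW
W/III-3 un II-2×II-1: ww
W/III-4 ? ·: Ww|WW
W/IV-1 aff III-1×III-2: Ww|WW
W/IV-2 ? III-1×III-2: ww|Ww|WW
W/IV-3 aff III-3×III-4: Ww
⇒ W over [I-1,I-2,II-1,II-2,III-1,III-2,III-3,III-4,IV-1,IV-2,IV-3]: 108 consistent

II-2 ∈ {Jj Ww, jj Ww}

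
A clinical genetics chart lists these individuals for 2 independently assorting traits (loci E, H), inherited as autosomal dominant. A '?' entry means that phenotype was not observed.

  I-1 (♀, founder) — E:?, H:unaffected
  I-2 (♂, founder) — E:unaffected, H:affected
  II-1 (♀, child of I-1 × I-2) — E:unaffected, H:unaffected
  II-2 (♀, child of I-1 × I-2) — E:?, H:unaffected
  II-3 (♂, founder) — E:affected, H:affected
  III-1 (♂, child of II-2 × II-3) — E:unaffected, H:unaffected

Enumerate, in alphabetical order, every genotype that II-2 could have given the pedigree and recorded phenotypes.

II-2 ∈ {Ee hh, ee hh}

E/I-1 ? ·: ee|Ee
E/I-2 un ·: ee
E/II-1 un I-1×I-2: ee
E/II-2 ? I-1×I-2: ee|Ee
E/II-3 aff ·: Ee
E/III-1 un II-2×II-3: ee
⇒ E over [I-1,I-2,II-1,II-2,II-3,III-1]: 3 consistent
H/I-1 un ·: hh
H/I-2 aff ·: Hh
H/II-1 un I-1×I-2: hh
H/II-2 un I-1×I-2: hh
H/II-3 aff ·: Hh
H/III-1 un II-2×II-3: hh
⇒ H over [I-1,I-2,II-1,II-2,II-3,III-1]: 1 consistent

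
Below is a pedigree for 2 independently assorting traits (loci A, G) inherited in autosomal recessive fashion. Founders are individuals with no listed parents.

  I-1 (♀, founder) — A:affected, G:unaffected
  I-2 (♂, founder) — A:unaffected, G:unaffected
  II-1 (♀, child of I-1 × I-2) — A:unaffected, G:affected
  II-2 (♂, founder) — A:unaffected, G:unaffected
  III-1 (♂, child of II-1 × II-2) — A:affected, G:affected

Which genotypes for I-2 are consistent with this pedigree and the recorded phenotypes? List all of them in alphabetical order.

I-2 ∈ {AA Gg, Aa Gg}

A/I-1 aff ·: aa
A/I-2 un ·: AA|Aa
A/II-1 un I-1×I-2: Aa
A/II-2 un ·: Aa
A/III-1 aff II-1×II-2: aa
⇒ A over [I-1,I-2,II-1,II-2,III-1]: 2 consistent
G/I-1 un ·: Gg
G/I-2 un ·: Gg
G/II-1 aff I-1×I-2: gg
G/II-2 un ·: Gg
G/III-1 aff II-1×II-2: gg
⇒ G over [I-1,I-2,II-1,II-2,III-1]: 1 consistent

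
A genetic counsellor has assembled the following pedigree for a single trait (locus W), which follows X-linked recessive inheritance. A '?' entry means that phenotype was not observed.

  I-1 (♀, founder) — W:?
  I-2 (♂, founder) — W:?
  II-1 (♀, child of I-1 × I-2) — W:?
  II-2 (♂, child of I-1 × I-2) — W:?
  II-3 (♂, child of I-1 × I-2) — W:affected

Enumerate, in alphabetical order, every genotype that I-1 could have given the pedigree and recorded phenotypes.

W/I-1 ? ·: X^WX^w|X^wX^w
W/I-2 ? ·: X^WY|X^wY
W/II-1 ? I-1×I-2: X^WX^W|X^WX^w|X^wX^w
W/II-2 ? I-1×I-2: X^WY|X^wY
W/II-3 aff I-1×I-2: X^wY
⇒ W over [I-1,I-2,II-1,II-2,II-3]: 10 consistent

I-1 ∈ {X^WX^w, X^wX^w}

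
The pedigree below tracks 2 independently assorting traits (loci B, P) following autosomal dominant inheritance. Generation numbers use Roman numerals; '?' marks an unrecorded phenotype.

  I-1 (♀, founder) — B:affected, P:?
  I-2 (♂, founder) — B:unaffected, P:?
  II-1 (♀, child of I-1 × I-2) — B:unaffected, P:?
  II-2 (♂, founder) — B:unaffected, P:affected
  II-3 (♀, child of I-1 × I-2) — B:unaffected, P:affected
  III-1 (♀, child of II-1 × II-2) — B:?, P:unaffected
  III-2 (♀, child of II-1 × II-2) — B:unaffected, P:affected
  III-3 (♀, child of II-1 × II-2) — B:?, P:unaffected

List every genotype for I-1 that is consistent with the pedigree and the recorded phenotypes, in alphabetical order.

B/I-1 aff ·: Bb
B/I-2 un ·: bb
B/II-1 un I-1×I-2: bb
B/II-2 un ·: bb
B/II-3 un I-1×I-2: bb
B/III-1 ? II-1×II-2: bb
B/III-2 un II-1×II-2: bb
B/III-3 ? II-1×II-2: bb
⇒ B over [I-1,I-2,II-1,II-2,II-3,III-1,III-2,III-3]: 1 consistent
P/I-1 ? ·: pp|Pp|PP
P/I-2 ? ·: pp|Pp|PP
P/II-1 ? I-1×I-2: pp|Pp
P/II-2 aff ·: Pp
P/II-3 aff I-1×I-2: Pp|PP
P/III-1 un II-1×II-2: pp
P/III-2 aff II-1×II-2: Pp|PP
P/III-3 un II-1×II-2: pp
⇒ P over [I-1,I-2,II-1,II-2,II-3,III-1,III-2,III-3]: 24 consistent

I-1 ∈ {Bb PP, Bb Pp, Bb pp}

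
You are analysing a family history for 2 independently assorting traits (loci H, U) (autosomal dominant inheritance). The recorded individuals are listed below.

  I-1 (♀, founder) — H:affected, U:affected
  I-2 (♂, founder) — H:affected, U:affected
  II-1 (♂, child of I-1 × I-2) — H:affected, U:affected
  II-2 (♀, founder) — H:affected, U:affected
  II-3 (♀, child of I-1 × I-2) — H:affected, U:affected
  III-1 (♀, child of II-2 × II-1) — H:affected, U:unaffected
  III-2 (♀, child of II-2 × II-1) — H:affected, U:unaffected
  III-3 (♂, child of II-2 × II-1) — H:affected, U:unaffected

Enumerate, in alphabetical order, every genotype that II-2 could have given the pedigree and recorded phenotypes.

H/I-1 aff ·: Hh|HH
H/I-2 aff ·: Hh|HH
H/II-1 aff I-1×I-2: Hh|HH
H/II-2 aff ·: Hh|HH
H/II-3 aff I-1×I-2: Hh|HH
H/III-1 aff II-2×II-1: Hh|HH
H/III-2 aff II-2×II-1: Hh|HH
H/III-3 aff II-2×II-1: Hh|HH
⇒ H over [I-1,I-2,II-1,II-2,II-3,III-1,III-2,III-3]: 159 consistent
U/I-1 aff ·: Uu|UU
U/I-2 aff ·: Uu|UU
U/II-1 aff I-1×I-2: Uu
U/II-2 aff ·: Uu
U/II-3 aff I-1×I-2: Uu|UU
U/III-1 un II-2×II-1: uu
U/III-2 un II-2×II-1: uu
U/III-3 un II-2×II-1: uu
⇒ U over [I-1,I-2,II-1,II-2,II-3,III-1,III-2,III-3]: 6 consistent

II-2 ∈ {HH Uu, Hh Uu}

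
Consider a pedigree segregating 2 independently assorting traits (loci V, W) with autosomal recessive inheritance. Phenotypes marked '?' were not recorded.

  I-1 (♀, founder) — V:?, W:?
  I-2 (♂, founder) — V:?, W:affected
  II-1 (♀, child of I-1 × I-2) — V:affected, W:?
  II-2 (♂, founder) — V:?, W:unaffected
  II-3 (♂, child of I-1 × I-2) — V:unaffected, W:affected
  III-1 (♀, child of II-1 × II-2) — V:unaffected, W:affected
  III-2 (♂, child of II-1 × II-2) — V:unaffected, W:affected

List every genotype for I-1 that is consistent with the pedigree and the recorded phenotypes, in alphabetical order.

V/I-1 ? ·: Vv|vv
V/I-2 ? ·: Vv|vv
V/II-1 aff I-1×I-2: vv
V/II-2 ? ·: VV|Vv
V/II-3 un I-1×I-2: VV|Vv
V/III-1 un II-1×II-2: Vv
V/III-2 un II-1×II-2: Vv
⇒ V over [I-1,I-2,II-1,II-2,II-3,III-1,III-2]: 8 consistent
W/I-1 ? ·: Ww|ww
W/I-2 aff ·: ww
W/II-1 ? I-1×I-2: Ww|ww
W/II-2 un ·: Ww
W/II-3 aff I-1×I-2: ww
W/III-1 aff II-1×II-2: ww
W/III-2 aff II-1×II-2: ww
⇒ W over [I-1,I-2,II-1,II-2,II-3,III-1,III-2]: 3 consistent

I-1 ∈ {Vv Ww, Vv ww, vv Ww, vv ww}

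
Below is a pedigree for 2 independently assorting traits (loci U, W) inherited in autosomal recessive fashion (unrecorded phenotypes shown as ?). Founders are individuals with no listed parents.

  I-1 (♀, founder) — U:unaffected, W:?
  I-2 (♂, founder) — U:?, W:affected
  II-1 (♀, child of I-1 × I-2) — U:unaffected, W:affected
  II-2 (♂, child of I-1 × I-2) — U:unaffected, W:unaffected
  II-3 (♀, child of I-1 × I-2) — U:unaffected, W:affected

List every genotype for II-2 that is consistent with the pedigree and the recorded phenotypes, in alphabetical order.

U/I-1 un ·: UU|Uu
U/I-2 ? ·: UU|Uu|uu
U/II-1 un I-1×I-2: UU|Uu
U/II-2 un I-1×I-2: UU|Uu
U/II-3 un I-1×I-2: UU|Uu
⇒ U over [I-1,I-2,II-1,II-2,II-3]: 27 consistent
W/I-1 ? ·: Ww
W/I-2 aff ·: ww
W/II-1 aff I-1×I-2: ww
W/II-2 un I-1×I-2: Ww
W/II-3 aff I-1×I-2: ww
⇒ W over [I-1,I-2,II-1,II-2,II-3]: 1 consistent

II-2 ∈ {UU Ww, Uu Ww}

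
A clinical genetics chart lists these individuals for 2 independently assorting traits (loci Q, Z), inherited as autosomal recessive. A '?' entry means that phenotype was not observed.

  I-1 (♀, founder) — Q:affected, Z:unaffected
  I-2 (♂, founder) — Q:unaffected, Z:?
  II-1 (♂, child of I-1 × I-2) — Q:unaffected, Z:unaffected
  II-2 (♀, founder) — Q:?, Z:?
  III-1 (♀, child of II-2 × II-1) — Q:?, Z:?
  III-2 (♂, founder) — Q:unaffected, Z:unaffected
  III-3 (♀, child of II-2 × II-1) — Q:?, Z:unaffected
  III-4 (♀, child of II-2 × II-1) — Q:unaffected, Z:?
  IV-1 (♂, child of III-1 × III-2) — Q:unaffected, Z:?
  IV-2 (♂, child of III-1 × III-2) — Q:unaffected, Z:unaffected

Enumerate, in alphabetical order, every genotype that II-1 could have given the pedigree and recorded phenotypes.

Q/I-1 aff ·: qq
Q/I-2 un ·: QQ|Qq
Q/II-1 un I-1×I-2: Qq
Q/II-2 ? ·: QQ|Qq|qq
Q/III-1 ? II-2×II-1: QQ|Qq|qq
Q/III-2 un ·: QQ|Qq
Q/III-3 ? II-2×II-1: QQ|Qq|qq
Q/III-4 un II-2×II-1: QQ|Qq
Q/IV-1 un III-1×III-2: QQ|Qq
Q/IV-2 un III-1×III-2: QQ|Qq
⇒ Q over [I-1,I-2,II-1,II-2,III-1,III-2,III-3,III-4,IV-1,IV-2]: 324 consistent
Z/I-1 un ·: ZZ|Zz
Z/I-2 ? ·: ZZ|Zz|zz
Z/II-1 un I-1×I-2: ZZ|Zz
Z/II-2 ? ·: ZZ|Zz|zz
Z/III-1 ? II-2×II-1: ZZ|Zz|zz
Z/III-2 un ·: ZZ|Zz
Z/III-3 un II-2×II-1: ZZ|Zz
Z/III-4 ? II-2×II-1: ZZ|Zz|zz
Z/IV-1 ? III-1×III-2: ZZ|Zz|zz
Z/IV-2 un III-1×III-2: ZZ|Zz
⇒ Z over [I-1,I-2,II-1,II-2,III-1,III-2,III-3,III-4,IV-1,IV-2]: 1270 consistent

II-1 ∈ {Qq ZZ, Qq Zz}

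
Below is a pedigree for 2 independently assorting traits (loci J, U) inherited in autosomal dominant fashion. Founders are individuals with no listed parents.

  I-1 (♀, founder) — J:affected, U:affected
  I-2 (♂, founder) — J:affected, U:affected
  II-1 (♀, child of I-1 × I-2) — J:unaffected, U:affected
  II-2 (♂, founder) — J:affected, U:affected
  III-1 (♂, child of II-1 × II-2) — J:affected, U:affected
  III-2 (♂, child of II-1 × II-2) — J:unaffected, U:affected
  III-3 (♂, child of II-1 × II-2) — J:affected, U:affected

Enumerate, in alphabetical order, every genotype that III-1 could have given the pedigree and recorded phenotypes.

III-1 ∈ {Jj UU, Jj Uu}

J/I-1 aff ·: Jj
J/I-2 aff ·: Jj
J/II-1 un I-1×I-2: jj
J/II-2 aff ·: Jj
J/III-1 aff II-1×II-2: Jj
J/III-2 un II-1×II-2: jj
J/III-3 aff II-1×II-2: Jj
⇒ J over [I-1,I-2,II-1,II-2,III-1,III-2,III-3]: 1 consistent
U/I-1 aff ·: Uu|UU
U/I-2 aff ·: Uu|UU
U/II-1 aff I-1×I-2: Uu|UU
U/II-2 aff ·: Uu|UU
U/III-1 aff II-1×II-2: Uu|UU
U/III-2 aff II-1×II-2: Uu|UU
U/III-3 aff II-1×II-2: Uu|UU
⇒ U over [I-1,I-2,II-1,II-2,III-1,III-2,III-3]: 84 consistent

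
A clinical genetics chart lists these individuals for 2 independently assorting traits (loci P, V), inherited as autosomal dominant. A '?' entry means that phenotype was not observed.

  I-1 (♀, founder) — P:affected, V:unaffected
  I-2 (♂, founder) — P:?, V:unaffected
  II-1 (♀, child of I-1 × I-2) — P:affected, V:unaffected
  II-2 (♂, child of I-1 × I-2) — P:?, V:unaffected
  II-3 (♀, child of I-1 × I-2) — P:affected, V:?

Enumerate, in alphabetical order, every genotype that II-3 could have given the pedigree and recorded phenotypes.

P/I-1 aff ·: Pp|PP
P/I-2 ? ·: pp|Pp|PP
P/II-1 aff I-1×I-2: Pp|PP
P/II-2 ? I-1×I-2: pp|Pp|PP
P/II-3 aff I-1×I-2: Pp|PP
⇒ P over [I-1,I-2,II-1,II-2,II-3]: 32 consistent
V/I-1 un ·: vv
V/I-2 un ·: vv
V/II-1 un I-1×I-2: vv
V/II-2 un I-1×I-2: vv
V/II-3 ? I-1×I-2: vv
⇒ V over [I-1,I-2,II-1,II-2,II-3]: 1 consistent

II-3 ∈ {PP vv, Pp vv}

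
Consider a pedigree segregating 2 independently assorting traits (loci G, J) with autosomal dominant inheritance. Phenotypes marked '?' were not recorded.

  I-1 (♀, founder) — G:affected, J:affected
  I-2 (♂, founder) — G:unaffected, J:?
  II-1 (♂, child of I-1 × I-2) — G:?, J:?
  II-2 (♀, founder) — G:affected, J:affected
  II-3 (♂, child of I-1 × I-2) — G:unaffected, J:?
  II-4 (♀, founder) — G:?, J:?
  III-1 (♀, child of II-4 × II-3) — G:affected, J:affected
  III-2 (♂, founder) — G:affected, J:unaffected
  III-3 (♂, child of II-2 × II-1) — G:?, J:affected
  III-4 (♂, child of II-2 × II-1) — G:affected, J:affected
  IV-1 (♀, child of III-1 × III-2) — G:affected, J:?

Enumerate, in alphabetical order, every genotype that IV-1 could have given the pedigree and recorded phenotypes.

IV-1 ∈ {GG Jj, GG jj, Gg Jj, Gg jj}

G/I-1 aff ·: Gg
G/I-2 un ·: gg
G/II-1 ? I-1×I-2: gg|Gg
G/II-2 aff ·: Gg|GG
G/II-3 un I-1×I-2: gg
G/II-4 ? ·: Gg|GG
G/III-1 aff II-4×II-3: Gg
G/III-2 aff ·: Gg|GG
G/III-3 ? II-2×II-1: gg|Gg|GG
G/III-4 aff II-2×II-1: Gg|GG
G/IV-1 aff III-1×III-2: Gg|GG
⇒ G over [I-1,I-2,II-1,II-2,II-3,II-4,III-1,III-2,III-3,III-4,IV-1]: 104 consistent
J/I-1 aff ·: Jj|JJ
J/I-2 ? ·: jj|Jj|JJ
J/II-1 ? I-1×I-2: jj|Jj|JJ
J/II-2 aff ·: Jj|JJ
J/II-3 ? I-1×I-2: jj|Jj|JJ
J/II-4 ? ·: jj|Jj|JJ
J/III-1 aff II-4×II-3: Jj|JJ
J/III-2 un ·: jj
J/III-3 aff II-2×II-1: Jj|JJ
J/III-4 aff II-2×II-1: Jj|JJ
J/IV-1 ? III-1×III-2: jj|Jj
⇒ J over [I-1,I-2,II-1,II-2,II-3,II-4,III-1,III-2,III-3,III-4,IV-1]: 848 consistent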